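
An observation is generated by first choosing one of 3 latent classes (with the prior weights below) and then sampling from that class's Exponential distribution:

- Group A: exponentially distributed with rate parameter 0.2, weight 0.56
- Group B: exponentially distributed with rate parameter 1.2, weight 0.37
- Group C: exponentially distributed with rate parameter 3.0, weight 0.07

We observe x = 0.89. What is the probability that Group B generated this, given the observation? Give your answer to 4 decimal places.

0.5849

Posterior ∝ prior × likelihood, so P(k | x) ∝ w_k f_k(x); normalise over all components.
Exponential densities:
  p_A = 0.167388
  p_B = 0.412434
  p_C = 0.207757
Unnormalised posteriors:
  w_A·p_A = 0.56 × 0.167388 = 0.0937376
  w_B·p_B = 0.37 × 0.412434 = 0.152601
  w_C·p_C = 0.07 × 0.207757 = 0.014543
Sum: 0.0937376 + 0.152601 + 0.014543 = 0.260881
Responsibility of Group B: 0.152601 / 0.260881 ≈ 0.5849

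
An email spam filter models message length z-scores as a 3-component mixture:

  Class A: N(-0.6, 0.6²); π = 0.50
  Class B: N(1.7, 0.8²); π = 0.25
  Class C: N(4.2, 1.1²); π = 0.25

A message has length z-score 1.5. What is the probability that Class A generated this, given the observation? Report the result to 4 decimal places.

Posterior ∝ prior × likelihood, so P(k | x) ∝ π_k f_k(x); normalise over all components.
Component likelihoods at x = 1.5:
  p_A = 0.00145447
  p_B = 0.483335
  p_C = 0.0178341
Prior × likelihood for each component:
  π_A·p_A = 0.50 × 0.00145447 = 0.000727236
  π_B·p_B = 0.25 × 0.483335 = 0.120834
  π_C·p_C = 0.25 × 0.0178341 = 0.00445851
Denominator: 0.000727236 + 0.120834 + 0.00445851 = 0.12602
P(Class A | data) = 0.000727236 / 0.12602 ≈ 0.0058

0.0058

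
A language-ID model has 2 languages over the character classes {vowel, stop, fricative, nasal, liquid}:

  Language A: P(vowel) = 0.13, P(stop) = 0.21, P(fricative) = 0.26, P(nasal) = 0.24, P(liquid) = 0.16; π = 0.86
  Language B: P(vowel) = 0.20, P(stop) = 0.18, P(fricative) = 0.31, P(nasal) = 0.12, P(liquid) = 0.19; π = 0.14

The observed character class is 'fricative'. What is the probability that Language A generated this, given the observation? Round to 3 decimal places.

P(component k | x) = P(Z=k)·f_k(x) / marginal(x), where marginal(x) = Σ_j P(Z=j)·f_j(x).
Component likelihoods at x = 'fricative':
  f_A = 0.26
  f_B = 0.31
Weight by the priors:
  P(Z=A)·f_A = 0.86 × 0.26 = 0.2236
  P(Z=B)·f_B = 0.14 × 0.31 = 0.0434
Normaliser: 0.2236 + 0.0434 = 0.267
P(Language A | data) = 0.2236 / 0.267 ≈ 0.837

0.837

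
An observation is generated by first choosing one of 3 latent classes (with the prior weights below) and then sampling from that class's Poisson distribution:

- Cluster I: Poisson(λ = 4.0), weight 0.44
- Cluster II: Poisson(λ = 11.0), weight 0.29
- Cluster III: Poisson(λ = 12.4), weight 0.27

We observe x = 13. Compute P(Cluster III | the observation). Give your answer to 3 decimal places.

0.521

Apply Bayes' rule: the posterior for each component is proportional to its prior times its likelihood at x.
Poisson probabilities:
  p_I = e^(−4.0)·4.0^13/13! = 0.000197388
  p_II = e^(−11.0)·11.0^13/13! = 0.0925945
  p_III = e^(−12.4)·12.4^13/13! = 0.10838
Weight by the priors:
  P(Z=I)·p_I = 0.44 × 0.000197388 = 8.68509e-05
  P(Z=II)·p_II = 0.29 × 0.0925945 = 0.0268524
  P(Z=III)·p_III = 0.27 × 0.10838 = 0.0292627
Sum: 8.68509e-05 + 0.0268524 + 0.0292627 = 0.0562019
So the posterior for Cluster III is 0.0292627 / 0.0562019 ≈ 0.521.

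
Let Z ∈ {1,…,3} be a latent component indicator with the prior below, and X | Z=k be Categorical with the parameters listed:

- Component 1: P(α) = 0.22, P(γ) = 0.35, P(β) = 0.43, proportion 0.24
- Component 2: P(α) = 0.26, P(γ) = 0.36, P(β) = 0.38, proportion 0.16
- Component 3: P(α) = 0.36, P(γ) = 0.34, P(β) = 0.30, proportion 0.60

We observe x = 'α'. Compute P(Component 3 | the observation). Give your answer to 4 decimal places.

0.6959

P(component k | x) = π_k·f_k(x) / marginal(x), where marginal(x) = Σ_j π_j·f_j(x).
Evaluate each component's likelihood at the observed value:
  L_1 = P(α | comp) = 0.22
  L_2 = P(α | comp) = 0.26
  L_3 = P(α | comp) = 0.36
Prior × likelihood for each component:
  π_1·L_1 = 0.24 × 0.22 = 0.0528
  π_2·L_2 = 0.16 × 0.26 = 0.0416
  π_3·L_3 = 0.60 × 0.36 = 0.216
Sum: 0.0528 + 0.0416 + 0.216 = 0.3104
P(Component 3 | 'α') = 0.216 / 0.3104 ≈ 0.6959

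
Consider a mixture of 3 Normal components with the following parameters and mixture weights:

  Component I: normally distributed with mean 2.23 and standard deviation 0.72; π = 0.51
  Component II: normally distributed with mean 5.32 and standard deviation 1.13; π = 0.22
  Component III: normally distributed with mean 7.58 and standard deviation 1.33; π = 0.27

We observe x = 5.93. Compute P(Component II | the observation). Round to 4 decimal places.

The responsibility of component k is π_k f_k(x) divided by Σ_j π_j f_j(x).
Evaluate each component's likelihood at the observed value:
  p_I = (1/(0.72·√(2π)))·exp(−(5.93−2.23)²/(2·0.72²)) = 0.554087·exp(-13.20409) = 1.02121e-06
  p_II = (1/(1.13·√(2π)))·exp(−(5.93−5.32)²/(2·1.13²)) = 0.353046·exp(-0.14570) = 0.305178
  p_III = (1/(1.33·√(2π)))·exp(−(5.93−7.58)²/(2·1.33²)) = 0.299957·exp(-0.76955) = 0.138947
Unnormalised posteriors:
  π_I·p_I = 0.51 × 1.02121e-06 = 5.20816e-07
  π_II·p_II = 0.22 × 0.305178 = 0.0671391
  π_III·p_III = 0.27 × 0.138947 = 0.0375157
Evidence: 5.20816e-07 + 0.0671391 + 0.0375157 = 0.104655
P(Component II | data) ≈ 0.6415

0.6415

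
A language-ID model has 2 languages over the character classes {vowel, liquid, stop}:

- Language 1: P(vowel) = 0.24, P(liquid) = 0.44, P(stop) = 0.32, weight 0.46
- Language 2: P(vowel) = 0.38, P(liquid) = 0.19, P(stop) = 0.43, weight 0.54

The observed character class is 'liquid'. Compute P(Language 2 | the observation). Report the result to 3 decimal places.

0.336

The responsibility of component k is w_k f_k(x) divided by Σ_j w_j f_j(x).
Evaluate each component's likelihood at the observed value:
  f_1 = 0.44
  f_2 = 0.19
Prior × likelihood for each component:
  w_1·f_1 = 0.46 × 0.44 = 0.2024
  w_2·f_2 = 0.54 × 0.19 = 0.1026
Normaliser: 0.2024 + 0.1026 = 0.305
P(Language 2 | 'liquid') = 0.1026 / 0.305 ≈ 0.336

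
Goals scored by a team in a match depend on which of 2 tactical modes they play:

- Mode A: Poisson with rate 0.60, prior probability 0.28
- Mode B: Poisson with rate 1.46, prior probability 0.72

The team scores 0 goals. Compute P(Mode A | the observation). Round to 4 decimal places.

By Bayes' theorem, P(k | x) = P(Z=k) f_k(x) / Σ_j P(Z=j) f_j(x).
Poisson probabilities:
  p_A = 0.548812
  p_B = 0.232236
Multiply by the mixture weights:
  P(Z=A)·p_A = 0.28 × 0.548812 = 0.153667
  P(Z=B)·p_B = 0.72 × 0.232236 = 0.16721
Denominator: 0.153667 + 0.16721 = 0.320877
Responsibility of Mode A: 0.153667 / 0.320877 ≈ 0.4789

0.4789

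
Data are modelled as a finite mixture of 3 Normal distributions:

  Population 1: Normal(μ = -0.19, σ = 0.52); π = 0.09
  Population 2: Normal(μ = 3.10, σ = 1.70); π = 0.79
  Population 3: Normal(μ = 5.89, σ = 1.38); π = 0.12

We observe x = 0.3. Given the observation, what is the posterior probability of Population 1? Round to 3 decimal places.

P(component k | x) = P(Z=k)·f_k(x) / marginal(x), where marginal(x) = Σ_j P(Z=j)·f_j(x).
Normal densities:
  L_1 = (1/(0.52·√(2π)))·exp(−(0.3−-0.19)²/(2·0.52²)) = 0.767197·exp(-0.44397) = 0.492144
  L_2 = (1/(1.70·√(2π)))·exp(−(0.3−3.10)²/(2·1.70²)) = 0.234672·exp(-1.35640) = 0.0604482
  L_3 = (1/(1.38·√(2π)))·exp(−(0.3−5.89)²/(2·1.38²)) = 0.289089·exp(-8.20419) = 7.90676e-05
Prior × likelihood for each component:
  P(Z=1)·L_1 = 0.09 × 0.492144 = 0.044293
  P(Z=2)·L_2 = 0.79 × 0.0604482 = 0.0477541
  P(Z=3)·L_3 = 0.12 × 7.90676e-05 = 9.48811e-06
Sum: 0.044293 + 0.0477541 + 9.48811e-06 = 0.0920565
So the posterior for Population 1 is 0.044293 / 0.0920565 ≈ 0.481.

0.481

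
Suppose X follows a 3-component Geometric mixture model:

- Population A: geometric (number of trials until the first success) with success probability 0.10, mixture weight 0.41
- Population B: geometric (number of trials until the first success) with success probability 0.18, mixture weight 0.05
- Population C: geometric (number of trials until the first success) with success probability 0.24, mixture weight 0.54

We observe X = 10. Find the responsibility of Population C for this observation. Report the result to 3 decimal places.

0.387

P(component k | x) = π_k·f_k(x) / marginal(x), where marginal(x) = Σ_j π_j·f_j(x).
Evaluate each component's likelihood at the observed value:
  p_A = 0.038742
  p_B = 0.0301715
  p_C = 0.0203018
Prior × likelihood for each component:
  π_A·p_A = 0.41 × 0.038742 = 0.0158842
  π_B·p_B = 0.05 × 0.0301715 = 0.00150858
  π_C·p_C = 0.54 × 0.0203018 = 0.0109629
Normaliser: 0.0158842 + 0.00150858 + 0.0109629 = 0.0283558
P(Population C | 10) = 0.0109629 / 0.0283558 ≈ 0.387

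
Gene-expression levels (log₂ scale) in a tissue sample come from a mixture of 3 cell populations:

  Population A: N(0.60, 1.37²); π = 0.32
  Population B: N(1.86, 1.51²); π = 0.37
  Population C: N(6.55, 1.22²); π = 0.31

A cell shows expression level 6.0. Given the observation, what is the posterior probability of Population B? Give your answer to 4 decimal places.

0.0243

Posterior ∝ prior × likelihood, so P(k | x) ∝ π_k f_k(x); normalise over all components.
Evaluate each component's likelihood at the observed value:
  f_A = (1/(1.37·√(2π)))·exp(−(6.0−0.60)²/(2·1.37²)) = 0.291199·exp(-7.76813) = 0.000123178
  f_B = (1/(1.51·√(2π)))·exp(−(6.0−1.86)²/(2·1.51²)) = 0.264200·exp(-3.75852) = 0.00616068
  f_C = (1/(1.22·√(2π)))·exp(−(6.0−6.55)²/(2·1.22²)) = 0.327002·exp(-0.10162) = 0.295405
Multiply by the mixture weights:
  π_A·f_A = 0.32 × 0.000123178 = 3.94171e-05
  π_B·f_B = 0.37 × 0.00616068 = 0.00227945
  π_C·f_C = 0.31 × 0.295405 = 0.0915755
Evidence: 3.94171e-05 + 0.00227945 + 0.0915755 = 0.0938944
Responsibility of Population B: 0.00227945 / 0.0938944 ≈ 0.0243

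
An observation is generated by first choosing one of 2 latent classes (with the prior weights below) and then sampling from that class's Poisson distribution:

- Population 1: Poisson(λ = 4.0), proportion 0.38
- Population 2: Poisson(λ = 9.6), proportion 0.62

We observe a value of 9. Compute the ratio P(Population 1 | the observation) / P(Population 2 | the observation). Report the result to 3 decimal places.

Since P(k|x) ∝ P(Z=k) f_k(x), the posterior odds are P(Z=i) f_i(x) / (P(Z=j) f_j(x)).
Component likelihoods at x = 9:
  L_1 = e^(−4.0)·4.0^9/9! = 0.0132312
  L_2 = e^(−9.6)·9.6^9/9! = 0.129256
0.00502785 / 0.0801388 ≈ 0.063

0.063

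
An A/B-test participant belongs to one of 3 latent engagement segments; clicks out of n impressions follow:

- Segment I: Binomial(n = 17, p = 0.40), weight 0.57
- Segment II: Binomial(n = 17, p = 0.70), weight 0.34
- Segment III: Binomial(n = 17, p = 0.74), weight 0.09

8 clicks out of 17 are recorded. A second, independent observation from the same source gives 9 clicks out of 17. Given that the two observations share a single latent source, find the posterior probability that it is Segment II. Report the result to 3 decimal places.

0.058

Apply Bayes' rule: the posterior for each component is proportional to its prior times its likelihood at x.
Since both observations come from the same component, the likelihood for component k is f_k(x₁)·f_k(x₂).
  f_I = [C(17,8)·0.40^8·0.60^9 = 24310·0.00065536·0.0100777 = 0.160556] × [0.107037] = 0.0171855
  f_II = [C(17,8)·0.70^8·0.30^9 = 24310·0.057648·1.9683e-05 = 0.0275842] × [0.0643632] = 0.00177541
  f_III = [C(17,8)·0.74^8·0.26^9 = 24310·0.0899195·5.4295e-06 = 0.0118686] × [0.0337798] = 0.000400918
Multiply by the mixture weights:
  w_I·f_I = 0.57 × 0.0171855 = 0.00979571
  w_II·f_II = 0.34 × 0.00177541 = 0.000603638
  w_III·f_III = 0.09 × 0.000400918 = 3.60827e-05
Marginal: 0.00979571 + 0.000603638 + 3.60827e-05 = 0.0104354
So the posterior for Segment II is 0.000603638 / 0.0104354 ≈ 0.058.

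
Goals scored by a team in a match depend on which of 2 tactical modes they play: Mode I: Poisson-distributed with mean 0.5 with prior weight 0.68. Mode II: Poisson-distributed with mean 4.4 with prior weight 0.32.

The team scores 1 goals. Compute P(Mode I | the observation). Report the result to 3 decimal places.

By Bayes' theorem, P(k | x) = w_k f_k(x) / Σ_j w_j f_j(x).
Poisson probabilities:
  L_I = 0.303265
  L_II = 0.0540203
Multiply by the mixture weights:
  w_I·L_I = 0.68 × 0.303265 = 0.20622
  w_II·L_II = 0.32 × 0.0540203 = 0.0172865
Sum: 0.20622 + 0.0172865 = 0.223507
So the posterior for Mode I is 0.20622 / 0.223507 ≈ 0.923.

0.923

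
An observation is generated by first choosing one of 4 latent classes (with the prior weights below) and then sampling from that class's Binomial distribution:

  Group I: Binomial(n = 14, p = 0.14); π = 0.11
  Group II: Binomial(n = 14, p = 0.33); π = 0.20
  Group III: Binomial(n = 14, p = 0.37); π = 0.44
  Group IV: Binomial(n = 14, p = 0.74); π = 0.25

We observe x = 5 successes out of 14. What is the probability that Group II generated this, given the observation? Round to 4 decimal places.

0.3007

P(component k | x) = P(Z=k)·f_k(x) / marginal(x), where marginal(x) = Σ_j P(Z=j)·f_j(x).
Binomial probabilities:
  f_I = C(14,5)·0.14^5·0.86^9 = 2002·5.37824e-05·0.257327 = 0.0277071
  f_II = C(14,5)·0.33^5·0.67^9 = 2002·0.00391354·0.0272065 = 0.213161
  f_III = C(14,5)·0.37^5·0.63^9 = 2002·0.0069344·0.0156338 = 0.217039
  f_IV = C(14,5)·0.74^5·0.26^9 = 2002·0.221901·5.4295e-06 = 0.00241203
Prior × likelihood for each component:
  P(Z=I)·f_I = 0.11 × 0.0277071 = 0.00304778
  P(Z=II)·f_II = 0.20 × 0.213161 = 0.0426321
  P(Z=III)·f_III = 0.44 × 0.217039 = 0.0954971
  P(Z=IV)·f_IV = 0.25 × 0.00241203 = 0.000603008
Sum: 0.00304778 + 0.0426321 + 0.0954971 + 0.000603008 = 0.14178
P(Group II | data) ≈ 0.3007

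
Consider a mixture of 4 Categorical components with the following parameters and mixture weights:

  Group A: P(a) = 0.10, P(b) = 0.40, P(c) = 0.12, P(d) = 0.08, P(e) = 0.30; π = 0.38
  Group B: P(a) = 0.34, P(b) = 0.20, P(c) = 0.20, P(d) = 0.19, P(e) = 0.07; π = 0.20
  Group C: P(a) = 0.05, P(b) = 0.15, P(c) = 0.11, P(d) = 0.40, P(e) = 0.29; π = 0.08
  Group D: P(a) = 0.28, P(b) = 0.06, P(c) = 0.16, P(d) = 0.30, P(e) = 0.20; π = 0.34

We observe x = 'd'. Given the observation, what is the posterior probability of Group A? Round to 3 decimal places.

Posterior ∝ prior × likelihood, so P(k | x) ∝ w_k f_k(x); normalise over all components.
Evaluate each component's likelihood at the observed value:
  p_A = 0.08
  p_B = 0.19
  p_C = 0.4
  p_D = 0.3
Prior × likelihood for each component:
  w_A·p_A = 0.38 × 0.08 = 0.0304
  w_B·p_B = 0.20 × 0.19 = 0.038
  w_C·p_C = 0.08 × 0.4 = 0.032
  w_D·p_D = 0.34 × 0.3 = 0.102
Sum: 0.0304 + 0.038 + 0.032 + 0.102 = 0.2024
P(Group A | data) ≈ 0.150

0.150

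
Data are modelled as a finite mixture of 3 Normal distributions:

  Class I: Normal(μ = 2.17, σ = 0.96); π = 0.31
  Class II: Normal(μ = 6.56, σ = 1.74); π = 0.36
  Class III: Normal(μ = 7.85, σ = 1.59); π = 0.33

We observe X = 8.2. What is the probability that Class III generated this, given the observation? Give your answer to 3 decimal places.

0.604

Apply Bayes' rule: the posterior for each component is proportional to its prior times its likelihood at x.
Evaluate each component's likelihood at the observed value:
  L_I = (1/(0.96·√(2π)))·exp(−(8.2−2.17)²/(2·0.96²)) = 0.415565·exp(-19.72705) = 1.12535e-09
  L_II = (1/(1.74·√(2π)))·exp(−(8.2−6.56)²/(2·1.74²)) = 0.229277·exp(-0.44418) = 0.147047
  L_III = (1/(1.59·√(2π)))·exp(−(8.2−7.85)²/(2·1.59²)) = 0.250907·exp(-0.02423) = 0.244901
Weight by the priors:
  w_I·L_I = 0.31 × 1.12535e-09 = 3.4886e-10
  w_II·L_II = 0.36 × 0.147047 = 0.0529369
  w_III·L_III = 0.33 × 0.244901 = 0.0808174
Marginal: 3.4886e-10 + 0.0529369 + 0.0808174 = 0.133754
Responsibility of Class III: 0.0808174 / 0.133754 ≈ 0.604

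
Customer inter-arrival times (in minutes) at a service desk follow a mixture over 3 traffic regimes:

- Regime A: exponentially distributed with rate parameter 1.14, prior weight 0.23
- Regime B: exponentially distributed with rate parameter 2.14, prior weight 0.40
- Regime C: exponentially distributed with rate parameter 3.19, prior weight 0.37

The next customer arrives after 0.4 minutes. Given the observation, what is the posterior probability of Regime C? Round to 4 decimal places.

0.3834

The responsibility of component k is π_k f_k(x) divided by Σ_j π_j f_j(x).
Component likelihoods at x = 0.4 minutes:
  f_A = 1.14·e^(−1.14·0.4) = 1.14·e^(−0.4560) = 0.722548
  f_B = 2.14·e^(−2.14·0.4) = 2.14·e^(−0.8560) = 0.909196
  f_C = 3.19·e^(−3.19·0.4) = 3.19·e^(−1.2760) = 0.890494
Unnormalised posteriors:
  π_A·f_A = 0.23 × 0.722548 = 0.166186
  π_B·f_B = 0.40 × 0.909196 = 0.363679
  π_C·f_C = 0.37 × 0.890494 = 0.329483
Sum: 0.166186 + 0.363679 + 0.329483 = 0.859347
P(Regime C | 0.4 minutes) ≈ 0.3834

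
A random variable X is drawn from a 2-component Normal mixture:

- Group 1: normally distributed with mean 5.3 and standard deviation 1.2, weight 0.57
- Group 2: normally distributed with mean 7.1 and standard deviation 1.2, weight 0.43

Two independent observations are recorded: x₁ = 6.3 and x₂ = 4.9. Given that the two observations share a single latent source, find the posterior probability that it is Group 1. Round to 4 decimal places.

Apply Bayes' rule: the posterior for each component is proportional to its prior times its likelihood at x.
Since both observations come from the same component, the likelihood for component k is f_k(x₁)·f_k(x₂).
  f_1 = [(1/(1.2·√(2π)))·exp(−(6.3−5.3)²/(2·1.2²)) = 0.332452·exp(-0.34722) = 0.234927] × [0.314486] = 0.0738811
  f_2 = [(1/(1.2·√(2π)))·exp(−(6.3−7.1)²/(2·1.2²)) = 0.332452·exp(-0.22222) = 0.266207] × [0.061926] = 0.0164851
Unnormalised posteriors:
  w_1·f_1 = 0.57 × 0.0738811 = 0.0421122
  w_2·f_2 = 0.43 × 0.0164851 = 0.0070886
Normaliser: 0.0421122 + 0.0070886 = 0.0492008
P(Group 1 | x) = 0.0421122 / 0.0492008 ≈ 0.8559

0.8559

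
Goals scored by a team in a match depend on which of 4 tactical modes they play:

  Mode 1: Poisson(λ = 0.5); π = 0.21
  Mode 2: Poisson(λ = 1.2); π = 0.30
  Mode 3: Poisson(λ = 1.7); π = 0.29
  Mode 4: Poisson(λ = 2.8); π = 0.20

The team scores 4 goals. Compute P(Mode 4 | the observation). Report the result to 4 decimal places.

0.5396

Posterior ∝ prior × likelihood, so P(k | x) ∝ π_k f_k(x); normalise over all components.
Evaluate each component's likelihood at the observed value:
  p_1 = e^(−0.5)·0.5^4/4! = 0.00157951
  p_2 = e^(−1.2)·1.2^4/4! = 0.0260232
  p_3 = e^(−1.7)·1.7^4/4! = 0.0635746
  p_4 = e^(−2.8)·2.8^4/4! = 0.155739
Unnormalised posteriors:
  π_1·p_1 = 0.21 × 0.00157951 = 0.000331696
  π_2·p_2 = 0.30 × 0.0260232 = 0.00780695
  π_3·p_3 = 0.29 × 0.0635746 = 0.0184366
  π_4·p_4 = 0.20 × 0.155739 = 0.0311477
Denominator: 0.000331696 + 0.00780695 + 0.0184366 + 0.0311477 = 0.057723
P(Mode 4 | data) ≈ 0.5396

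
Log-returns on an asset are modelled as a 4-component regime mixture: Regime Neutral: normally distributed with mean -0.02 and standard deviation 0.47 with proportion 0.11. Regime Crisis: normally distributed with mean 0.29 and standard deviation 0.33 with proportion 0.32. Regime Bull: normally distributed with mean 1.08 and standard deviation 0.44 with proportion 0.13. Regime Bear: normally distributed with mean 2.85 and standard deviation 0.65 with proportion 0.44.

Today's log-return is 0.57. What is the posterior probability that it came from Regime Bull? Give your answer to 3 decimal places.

Apply Bayes' rule: the posterior for each component is proportional to its prior times its likelihood at x.
Normal densities:
  f_Neutral = 0.386034
  f_Crisis = 0.843463
  f_Bull = 0.46315
  f_Bear = 0.00130689
Weight by the priors:
  π_Neutral·f_Neutral = 0.11 × 0.386034 = 0.0424638
  π_Crisis·f_Crisis = 0.32 × 0.843463 = 0.269908
  π_Bull·f_Bull = 0.13 × 0.46315 = 0.0602095
  π_Bear·f_Bear = 0.44 × 0.00130689 = 0.00057503
Sum: 0.0424638 + 0.269908 + 0.0602095 + 0.00057503 = 0.373157
Responsibility of Regime Bull: 0.0602095 / 0.373157 ≈ 0.161

0.161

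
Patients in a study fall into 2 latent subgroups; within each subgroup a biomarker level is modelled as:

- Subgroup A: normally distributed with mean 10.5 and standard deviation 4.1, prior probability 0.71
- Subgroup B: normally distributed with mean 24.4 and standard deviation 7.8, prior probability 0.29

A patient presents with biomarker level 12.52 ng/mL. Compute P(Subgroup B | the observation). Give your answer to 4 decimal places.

0.0706

Posterior ∝ prior × likelihood, so P(k | x) ∝ w_k f_k(x); normalise over all components.
Component likelihoods at x = 12.52 ng/mL:
  f_A = 0.086182
  f_B = 0.0160356
Unnormalised posteriors:
  w_A·f_A = 0.71 × 0.086182 = 0.0611892
  w_B·f_B = 0.29 × 0.0160356 = 0.00465032
Evidence: 0.0611892 + 0.00465032 = 0.0658396
Responsibility of Subgroup B: 0.00465032 / 0.0658396 ≈ 0.0706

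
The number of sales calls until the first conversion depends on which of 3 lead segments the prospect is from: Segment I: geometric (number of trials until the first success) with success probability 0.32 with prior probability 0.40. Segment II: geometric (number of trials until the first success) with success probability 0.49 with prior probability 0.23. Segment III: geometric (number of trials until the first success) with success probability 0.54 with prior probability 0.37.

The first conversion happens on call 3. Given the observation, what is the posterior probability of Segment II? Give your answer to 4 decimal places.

0.2241

Posterior ∝ prior × likelihood, so P(k | x) ∝ π_k f_k(x); normalise over all components.
Geometric probabilities:
  f_I = 0.147968
  f_II = 0.127449
  f_III = 0.114264
Unnormalised posteriors:
  π_I·f_I = 0.40 × 0.147968 = 0.0591872
  π_II·f_II = 0.23 × 0.127449 = 0.0293133
  π_III·f_III = 0.37 × 0.114264 = 0.0422777
Marginal: 0.0591872 + 0.0293133 + 0.0422777 = 0.130778
Responsibility of Segment II: 0.0293133 / 0.130778 ≈ 0.2241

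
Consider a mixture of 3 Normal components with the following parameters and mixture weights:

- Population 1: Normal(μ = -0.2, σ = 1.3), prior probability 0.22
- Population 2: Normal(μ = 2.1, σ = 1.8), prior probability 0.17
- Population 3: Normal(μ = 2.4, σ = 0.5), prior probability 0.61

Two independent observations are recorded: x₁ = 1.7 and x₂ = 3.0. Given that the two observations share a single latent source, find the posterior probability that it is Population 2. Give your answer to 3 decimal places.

0.092

P(component k | x) = π_k·f_k(x) / marginal(x), where marginal(x) = Σ_j π_j·f_j(x).
Since both observations come from the same component, the likelihood for component k is f_k(x₁)·f_k(x₂).
  f_1 = [(1/(1.3·√(2π)))·exp(−(1.7−-0.2)²/(2·1.3²)) = 0.306879·exp(-1.06805) = 0.105468] × [0.0148332] = 0.00156442
  f_2 = [(1/(1.8·√(2π)))·exp(−(1.7−2.1)²/(2·1.8²)) = 0.221635·exp(-0.02469) = 0.216229] × [0.195592] = 0.0422927
  f_3 = [(1/(0.5·√(2π)))·exp(−(1.7−2.4)²/(2·0.5²)) = 0.797885·exp(-0.98000) = 0.299455] × [0.388372] = 0.1163
Unnormalised posteriors:
  π_1·f_1 = 0.22 × 0.00156442 = 0.000344173
  π_2·f_2 = 0.17 × 0.0422927 = 0.00718975
  π_3·f_3 = 0.61 × 0.1163 = 0.070943
Normaliser: 0.000344173 + 0.00718975 + 0.070943 = 0.0784769
P(Population 2 | x₁, x₂) ≈ 0.092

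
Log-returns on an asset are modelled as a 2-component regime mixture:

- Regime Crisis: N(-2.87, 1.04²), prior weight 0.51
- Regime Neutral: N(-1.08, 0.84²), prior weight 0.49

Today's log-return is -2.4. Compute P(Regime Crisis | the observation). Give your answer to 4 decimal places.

P(component k | x) = w_k·f_k(x) / marginal(x), where marginal(x) = Σ_j w_j·f_j(x).
Component likelihoods at x = -2.4:
  p_Crisis = (1/(1.04·√(2π)))·exp(−(-2.4−-2.87)²/(2·1.04²)) = 0.383598·exp(-0.10212) = 0.34636
  p_Neutral = (1/(0.84·√(2π)))·exp(−(-2.4−-1.08)²/(2·0.84²)) = 0.474931·exp(-1.23469) = 0.138169
Weight by the priors:
  w_Crisis·p_Crisis = 0.51 × 0.34636 = 0.176644
  w_Neutral·p_Neutral = 0.49 × 0.138169 = 0.0677027
Denominator: 0.176644 + 0.0677027 = 0.244346
P(Regime Crisis | x) ≈ 0.7229

0.7229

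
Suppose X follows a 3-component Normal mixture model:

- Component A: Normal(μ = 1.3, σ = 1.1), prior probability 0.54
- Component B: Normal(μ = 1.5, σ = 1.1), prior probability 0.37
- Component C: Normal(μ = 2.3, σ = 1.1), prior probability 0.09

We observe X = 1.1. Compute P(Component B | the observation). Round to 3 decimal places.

0.374

The responsibility of component k is w_k f_k(x) divided by Σ_j w_j f_j(x).
Normal densities:
  L_A = (1/(1.1·√(2π)))·exp(−(1.1−1.3)²/(2·1.1²)) = 0.362675·exp(-0.01653) = 0.356729
  L_B = (1/(1.1·√(2π)))·exp(−(1.1−1.5)²/(2·1.1²)) = 0.362675·exp(-0.06612) = 0.339472
  L_C = (1/(1.1·√(2π)))·exp(−(1.1−2.3)²/(2·1.1²)) = 0.362675·exp(-0.59504) = 0.20003
Multiply by the mixture weights:
  w_A·L_A = 0.54 × 0.356729 = 0.192634
  w_B·L_B = 0.37 × 0.339472 = 0.125605
  w_C·L_C = 0.09 × 0.20003 = 0.0180027
Evidence: 0.192634 + 0.125605 + 0.0180027 = 0.336241
P(Component B | the observation) = 0.125605 / 0.336241 ≈ 0.374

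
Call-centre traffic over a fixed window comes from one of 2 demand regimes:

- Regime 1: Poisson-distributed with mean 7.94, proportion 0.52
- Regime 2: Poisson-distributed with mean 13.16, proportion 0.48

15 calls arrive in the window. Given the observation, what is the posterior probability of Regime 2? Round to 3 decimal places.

The responsibility of component k is w_k f_k(x) divided by Σ_j w_j f_j(x).
Poisson probabilities:
  L_1 = 0.00856071
  L_2 = 0.0905781
Multiply by the mixture weights:
  w_1·L_1 = 0.52 × 0.00856071 = 0.00445157
  w_2·L_2 = 0.48 × 0.0905781 = 0.0434775
Marginal: 0.00445157 + 0.0434775 = 0.0479291
Responsibility of Regime 2: 0.0434775 / 0.0479291 ≈ 0.907

0.907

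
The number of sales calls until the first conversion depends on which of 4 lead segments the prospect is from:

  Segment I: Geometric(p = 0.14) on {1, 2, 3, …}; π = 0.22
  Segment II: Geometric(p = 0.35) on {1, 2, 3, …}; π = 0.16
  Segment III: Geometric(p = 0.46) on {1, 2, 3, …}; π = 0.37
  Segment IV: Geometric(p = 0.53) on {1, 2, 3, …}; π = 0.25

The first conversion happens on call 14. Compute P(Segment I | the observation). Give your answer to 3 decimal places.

0.941

Posterior ∝ prior × likelihood, so P(k | x) ∝ w_k f_k(x); normalise over all components.
Component likelihoods at x = 14:
  p_I = 0.0197064
  p_II = 0.00129402
  p_III = 0.000152713
  p_IV = 2.89433e-05
Weight by the priors:
  w_I·p_I = 0.22 × 0.0197064 = 0.00433541
  w_II·p_II = 0.16 × 0.00129402 = 0.000207044
  w_III·p_III = 0.37 × 0.000152713 = 5.65039e-05
  w_IV·p_IV = 0.25 × 2.89433e-05 = 7.23582e-06
Sum: 0.00433541 + 0.000207044 + 5.65039e-05 + 7.23582e-06 = 0.0046062
Responsibility of Segment I: 0.00433541 / 0.0046062 ≈ 0.941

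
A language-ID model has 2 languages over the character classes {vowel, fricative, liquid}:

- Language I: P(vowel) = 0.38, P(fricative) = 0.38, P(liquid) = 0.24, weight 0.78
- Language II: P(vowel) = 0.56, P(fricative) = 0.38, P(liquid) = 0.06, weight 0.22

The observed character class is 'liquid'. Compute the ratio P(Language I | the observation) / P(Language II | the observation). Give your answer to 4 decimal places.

14.1818

The posterior odds equal the prior odds times the likelihood ratio: (w_i/w_j)·(f_i(x)/f_j(x)).
Categorical probabilities:
  p_I = P(liquid | comp) = 0.24
  p_II = P(liquid | comp) = 0.06
Posterior odds = (w_I·p_I) / (w_II·p_II) = (0.78·0.24) / (0.22·0.06) = 0.1872 / 0.0132 ≈ 14.1818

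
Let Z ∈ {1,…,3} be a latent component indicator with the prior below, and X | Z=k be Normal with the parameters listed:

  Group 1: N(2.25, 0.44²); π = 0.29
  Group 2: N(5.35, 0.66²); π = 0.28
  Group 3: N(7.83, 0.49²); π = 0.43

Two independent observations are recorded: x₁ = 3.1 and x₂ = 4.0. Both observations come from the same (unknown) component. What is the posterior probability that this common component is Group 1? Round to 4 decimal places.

0.2638

The responsibility of component k is P(Z=k) f_k(x) divided by Σ_j P(Z=j) f_j(x).
Since both observations come from the same component, the likelihood for component k is f_k(x₁)·f_k(x₂).
  L_1 = [(1/(0.44·√(2π)))·exp(−(3.1−2.25)²/(2·0.44²)) = 0.906687·exp(-1.86596) = 0.140308] × [0.00033302] = 4.67252e-05
  L_2 = [(1/(0.66·√(2π)))·exp(−(3.1−5.35)²/(2·0.66²)) = 0.604458·exp(-5.81095) = 0.0018101] × [0.0746186] = 0.000135067
  L_3 = [(1/(0.49·√(2π)))·exp(−(3.1−7.83)²/(2·0.49²)) = 0.814168·exp(-46.59080) = 4.74885e-21] × [4.40668e-14] = 2.09267e-34
Unnormalised posteriors:
  P(Z=1)·L_1 = 0.29 × 4.67252e-05 = 1.35503e-05
  P(Z=2)·L_2 = 0.28 × 0.000135067 = 3.78188e-05
  P(Z=3)·L_3 = 0.43 × 2.09267e-34 = 8.99848e-35
Denominator: 1.35503e-05 + 3.78188e-05 + 8.99848e-35 = 5.13691e-05
Responsibility of Group 1: 1.35503e-05 / 5.13691e-05 ≈ 0.2638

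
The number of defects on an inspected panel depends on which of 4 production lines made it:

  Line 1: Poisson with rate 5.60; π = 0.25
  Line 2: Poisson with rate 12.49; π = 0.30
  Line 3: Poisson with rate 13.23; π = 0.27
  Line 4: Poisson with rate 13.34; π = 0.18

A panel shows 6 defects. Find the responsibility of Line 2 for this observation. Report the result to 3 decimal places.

Apply Bayes' rule: the posterior for each component is proportional to its prior times its likelihood at x.
Evaluate each component's likelihood at the observed value:
  p_1 = 0.158397
  p_2 = 0.0198474
  p_3 = 0.0133755
  p_4 = 0.0125926
Multiply by the mixture weights:
  π_1·p_1 = 0.25 × 0.158397 = 0.0395992
  π_2·p_2 = 0.30 × 0.0198474 = 0.00595423
  π_3·p_3 = 0.27 × 0.0133755 = 0.00361139
  π_4·p_4 = 0.18 × 0.0125926 = 0.00226666
Normaliser: 0.0395992 + 0.00595423 + 0.00361139 + 0.00226666 = 0.0514315
P(Line 2 | data) = 0.00595423 / 0.0514315 ≈ 0.116

0.116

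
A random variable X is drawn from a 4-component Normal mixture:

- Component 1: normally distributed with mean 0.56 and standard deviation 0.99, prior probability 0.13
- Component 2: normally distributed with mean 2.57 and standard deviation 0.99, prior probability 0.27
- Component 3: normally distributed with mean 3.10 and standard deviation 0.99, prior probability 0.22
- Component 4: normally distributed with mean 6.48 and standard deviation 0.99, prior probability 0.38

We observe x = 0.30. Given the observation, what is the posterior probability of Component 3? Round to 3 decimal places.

0.027

P(component k | x) = π_k·f_k(x) / marginal(x), where marginal(x) = Σ_j π_j·f_j(x).
Normal densities:
  p_1 = (1/(0.99·√(2π)))·exp(−(0.30−0.56)²/(2·0.99²)) = 0.402972·exp(-0.03449) = 0.389312
  p_2 = (1/(0.99·√(2π)))·exp(−(0.30−2.57)²/(2·0.99²)) = 0.402972·exp(-2.62876) = 0.0290816
  p_3 = (1/(0.99·√(2π)))·exp(−(0.30−3.10)²/(2·0.99²)) = 0.402972·exp(-3.99959) = 0.0073837
  p_4 = (1/(0.99·√(2π)))·exp(−(0.30−6.48)²/(2·0.99²)) = 0.402972·exp(-19.48393) = 1.39159e-09
Prior × likelihood for each component:
  π_1·p_1 = 0.13 × 0.389312 = 0.0506105
  π_2·p_2 = 0.27 × 0.0290816 = 0.00785202
  π_3·p_3 = 0.22 × 0.0073837 = 0.00162441
  π_4·p_4 = 0.38 × 1.39159e-09 = 5.28804e-10
Sum: 0.0506105 + 0.00785202 + 0.00162441 + 5.28804e-10 = 0.060087
P(Component 3 | the observation) = 0.00162441 / 0.060087 ≈ 0.027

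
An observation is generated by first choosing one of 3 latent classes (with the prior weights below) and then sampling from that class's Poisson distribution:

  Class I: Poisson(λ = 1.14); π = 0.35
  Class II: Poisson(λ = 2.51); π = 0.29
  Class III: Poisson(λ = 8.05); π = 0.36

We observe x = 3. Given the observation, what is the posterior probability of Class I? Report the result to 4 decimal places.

0.2771

The responsibility of component k is π_k f_k(x) divided by Σ_j π_j f_j(x).
Component likelihoods at x = 3:
  L_I = e^(−1.14)·1.14^3/3! = 0.078971
  L_II = e^(−2.51)·2.51^3/3! = 0.214186
  L_III = e^(−8.05)·8.05^3/3! = 0.0277438
Weight by the priors:
  π_I·L_I = 0.35 × 0.078971 = 0.0276398
  π_II·L_II = 0.29 × 0.214186 = 0.0621139
  π_III·L_III = 0.36 × 0.0277438 = 0.00998776
Evidence: 0.0276398 + 0.0621139 + 0.00998776 = 0.0997415
P(Class I | the observation) ≈ 0.2771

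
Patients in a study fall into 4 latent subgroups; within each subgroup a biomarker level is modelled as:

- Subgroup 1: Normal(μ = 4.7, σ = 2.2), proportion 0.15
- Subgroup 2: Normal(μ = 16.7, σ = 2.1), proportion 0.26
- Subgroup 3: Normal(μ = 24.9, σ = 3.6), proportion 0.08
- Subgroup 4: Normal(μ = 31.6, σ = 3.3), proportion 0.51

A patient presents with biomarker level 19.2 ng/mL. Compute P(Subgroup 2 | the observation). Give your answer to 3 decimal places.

The responsibility of component k is π_k f_k(x) divided by Σ_j π_j f_j(x).
Component likelihoods at x = 19.2 ng/mL:
  f_1 = (1/(2.2·√(2π)))·exp(−(19.2−4.7)²/(2·2.2²)) = 0.181337·exp(-21.72004) = 6.69258e-11
  f_2 = (1/(2.1·√(2π)))·exp(−(19.2−16.7)²/(2·2.1²)) = 0.189973·exp(-0.70862) = 0.0935282
  f_3 = (1/(3.6·√(2π)))·exp(−(19.2−24.9)²/(2·3.6²)) = 0.110817·exp(-1.25347) = 0.0316396
  f_4 = (1/(3.3·√(2π)))·exp(−(19.2−31.6)²/(2·3.3²)) = 0.120892·exp(-7.05969) = 0.000103851
Prior × likelihood for each component:
  π_1·f_1 = 0.15 × 6.69258e-11 = 1.00389e-11
  π_2·f_2 = 0.26 × 0.0935282 = 0.0243173
  π_3·f_3 = 0.08 × 0.0316396 = 0.00253117
  π_4·f_4 = 0.51 × 0.000103851 = 5.29643e-05
Evidence: 1.00389e-11 + 0.0243173 + 0.00253117 + 5.29643e-05 = 0.0269015
Responsibility of Subgroup 2: 0.0243173 / 0.0269015 ≈ 0.904

0.904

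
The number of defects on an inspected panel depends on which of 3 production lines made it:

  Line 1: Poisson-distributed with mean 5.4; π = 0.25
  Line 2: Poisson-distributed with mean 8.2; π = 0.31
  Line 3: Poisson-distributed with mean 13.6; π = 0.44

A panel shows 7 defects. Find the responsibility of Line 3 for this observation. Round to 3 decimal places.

The responsibility of component k is π_k f_k(x) divided by Σ_j π_j f_j(x).
Component likelihoods at x = 7 defects:
  f_1 = e^(−5.4)·5.4^7/7! = 0.119987
  f_2 = e^(−8.2)·8.2^7/7! = 0.135848
  f_3 = e^(−13.6)·13.6^7/7! = 0.0211805
Prior × likelihood for each component:
  π_1·f_1 = 0.25 × 0.119987 = 0.0299968
  π_2·f_2 = 0.31 × 0.135848 = 0.0421127
  π_3·f_3 = 0.44 × 0.0211805 = 0.00931943
Normaliser: 0.0299968 + 0.0421127 + 0.00931943 = 0.081429
P(Line 3 | data) = 0.00931943 / 0.081429 ≈ 0.114

0.114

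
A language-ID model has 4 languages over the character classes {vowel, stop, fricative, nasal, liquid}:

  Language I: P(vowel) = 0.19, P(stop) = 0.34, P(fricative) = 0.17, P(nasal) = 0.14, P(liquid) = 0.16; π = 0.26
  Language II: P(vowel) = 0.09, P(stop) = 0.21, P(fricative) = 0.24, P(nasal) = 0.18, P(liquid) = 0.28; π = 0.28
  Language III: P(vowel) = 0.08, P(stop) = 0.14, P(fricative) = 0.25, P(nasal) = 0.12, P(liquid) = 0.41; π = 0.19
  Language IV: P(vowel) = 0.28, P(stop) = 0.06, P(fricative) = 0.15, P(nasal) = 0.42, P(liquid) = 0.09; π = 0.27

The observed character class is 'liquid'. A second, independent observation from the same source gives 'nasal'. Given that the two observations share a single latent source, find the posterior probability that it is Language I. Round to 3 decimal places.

The responsibility of component k is π_k f_k(x) divided by Σ_j π_j f_j(x).
Since both observations come from the same component, the likelihood for component k is f_k(x₁)·f_k(x₂).
  p_I = [0.16] × [0.14] = 0.0224
  p_II = [0.28] × [0.18] = 0.0504
  p_III = [0.41] × [0.12] = 0.0492
  p_IV = [0.09] × [0.42] = 0.0378
Prior × likelihood for each component:
  π_I·p_I = 0.26 × 0.0224 = 0.005824
  π_II·p_II = 0.28 × 0.0504 = 0.014112
  π_III·p_III = 0.19 × 0.0492 = 0.009348
  π_IV·p_IV = 0.27 × 0.0378 = 0.010206
Denominator: 0.005824 + 0.014112 + 0.009348 + 0.010206 = 0.03949
Responsibility of Language I: 0.005824 / 0.03949 ≈ 0.147

0.147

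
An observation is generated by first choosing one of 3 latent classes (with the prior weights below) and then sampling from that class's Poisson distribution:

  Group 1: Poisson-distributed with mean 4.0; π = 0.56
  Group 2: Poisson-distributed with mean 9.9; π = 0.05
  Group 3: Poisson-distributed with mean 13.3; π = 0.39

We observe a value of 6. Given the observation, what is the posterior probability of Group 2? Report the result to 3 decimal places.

Posterior ∝ prior × likelihood, so P(k | x) ∝ w_k f_k(x); normalise over all components.
Component likelihoods at x = 6:
  L_1 = 0.104196
  L_2 = 0.065609
  L_3 = 0.0128724
Unnormalised posteriors:
  w_1·L_1 = 0.56 × 0.104196 = 0.0583496
  w_2·L_2 = 0.05 × 0.065609 = 0.00328045
  w_3·L_3 = 0.39 × 0.0128724 = 0.00502025
Denominator: 0.0583496 + 0.00328045 + 0.00502025 = 0.0666503
P(Group 2 | 6) = 0.00328045 / 0.0666503 ≈ 0.049

0.049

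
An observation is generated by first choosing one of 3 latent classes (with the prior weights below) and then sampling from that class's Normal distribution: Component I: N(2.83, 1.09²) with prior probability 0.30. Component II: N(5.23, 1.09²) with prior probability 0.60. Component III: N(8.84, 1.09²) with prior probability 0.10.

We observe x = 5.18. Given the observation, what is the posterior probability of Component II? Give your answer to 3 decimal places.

0.953

P(component k | x) = w_k·f_k(x) / marginal(x), where marginal(x) = Σ_j w_j·f_j(x).
Evaluate each component's likelihood at the observed value:
  p_I = (1/(1.09·√(2π)))·exp(−(5.18−2.83)²/(2·1.09²)) = 0.366002·exp(-2.32409) = 0.0358216
  p_II = (1/(1.09·√(2π)))·exp(−(5.18−5.23)²/(2·1.09²)) = 0.366002·exp(-0.00105) = 0.365617
  p_III = (1/(1.09·√(2π)))·exp(−(5.18−8.84)²/(2·1.09²)) = 0.366002·exp(-5.63740) = 0.00130374
Prior × likelihood for each component:
  w_I·p_I = 0.30 × 0.0358216 = 0.0107465
  w_II·p_II = 0.60 × 0.365617 = 0.21937
  w_III·p_III = 0.10 × 0.00130374 = 0.000130374
Sum: 0.0107465 + 0.21937 + 0.000130374 = 0.230247
P(Component II | x) ≈ 0.953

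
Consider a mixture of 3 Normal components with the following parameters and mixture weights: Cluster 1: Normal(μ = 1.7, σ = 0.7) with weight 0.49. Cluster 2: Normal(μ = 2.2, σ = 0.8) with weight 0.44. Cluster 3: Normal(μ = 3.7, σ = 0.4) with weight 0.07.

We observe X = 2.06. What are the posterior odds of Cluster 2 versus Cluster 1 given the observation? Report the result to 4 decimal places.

0.8832

Only the two components matter; the odds are (w_i f_i(x)) / (w_j f_j(x)).
Evaluate each component's likelihood at the observed value:
  f_1 = 0.49932
  f_2 = 0.4911
  f_3 = 0.000223154
0.216084 / 0.244667 ≈ 0.8832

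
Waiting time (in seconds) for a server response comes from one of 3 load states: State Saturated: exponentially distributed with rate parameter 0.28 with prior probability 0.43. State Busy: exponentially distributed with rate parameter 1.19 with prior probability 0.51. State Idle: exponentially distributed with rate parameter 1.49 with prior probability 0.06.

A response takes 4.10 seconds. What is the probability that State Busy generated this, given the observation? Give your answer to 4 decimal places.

0.1073

P(component k | x) = π_k·f_k(x) / marginal(x), where marginal(x) = Σ_j π_j·f_j(x).
Evaluate each component's likelihood at the observed value:
  L_Saturated = 0.28·e^(−0.28·4.10) = 0.28·e^(−1.1480) = 0.0888358
  L_Busy = 1.19·e^(−1.19·4.10) = 1.19·e^(−4.8790) = 0.00904949
  L_Idle = 1.49·e^(−1.49·4.10) = 1.49·e^(−6.1090) = 0.00331193
Prior × likelihood for each component:
  π_Saturated·L_Saturated = 0.43 × 0.0888358 = 0.0381994
  π_Busy·L_Busy = 0.51 × 0.00904949 = 0.00461524
  π_Idle·L_Idle = 0.06 × 0.00331193 = 0.000198716
Sum: 0.0381994 + 0.00461524 + 0.000198716 = 0.0430133
P(State Busy | x) = 0.00461524 / 0.0430133 ≈ 0.1073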